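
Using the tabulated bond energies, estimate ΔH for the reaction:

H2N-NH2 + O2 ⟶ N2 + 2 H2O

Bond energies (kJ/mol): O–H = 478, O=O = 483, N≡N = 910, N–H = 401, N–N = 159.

Bonds broken (reactants):
  N–H: 4 × 401 = 1604
  N–N: 1 × 159 = 159
  O=O: 1 × 483 = 483
  Σ(broken) = 2246 kJ
Bonds formed (products):
  N≡N: 1 × 910 = 910
  O–H: 4 × 478 = 1912
  Σ(formed) = 2822 kJ
ΔH = Σ(broken) − Σ(formed) = 2246 − 2822 = −576 kJ

ΔH ≈ −576 kJ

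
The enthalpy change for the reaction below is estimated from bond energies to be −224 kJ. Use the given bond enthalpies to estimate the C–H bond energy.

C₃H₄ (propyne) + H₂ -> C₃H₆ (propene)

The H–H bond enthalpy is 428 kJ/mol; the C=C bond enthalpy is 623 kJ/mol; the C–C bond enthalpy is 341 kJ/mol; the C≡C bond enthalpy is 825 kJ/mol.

D(C–H) ≈ 427 kJ/mol

Let D be the C–H bond energy.
Σ(broken) = 1×825 + 1×341 + 4×D + 1×428 = 1594 + 4D
Σ(formed) = 1×341 + 6×D + 1×623 = 964 + 6D
ΔH = Σ(broken) − Σ(formed) = (1594 + 4D) − (964 + 6D) = +630 − 2D
Setting this equal to −224 kJ gives 2D = 854, so D = 427 kJ/mol.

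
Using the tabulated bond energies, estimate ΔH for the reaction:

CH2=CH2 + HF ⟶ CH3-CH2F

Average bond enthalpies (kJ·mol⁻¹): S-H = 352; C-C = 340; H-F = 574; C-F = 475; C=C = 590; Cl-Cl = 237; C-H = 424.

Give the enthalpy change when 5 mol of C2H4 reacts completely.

Bonds broken (reactants):
  C-H: 4 × 424 = 1696
  C=C: 1 × 590 = 590
  H-F: 1 × 574 = 574
  Σ(broken) = 2860 kJ
Bonds formed (products):
  C-C: 1 × 340 = 340
  C-F: 1 × 475 = 475
  C-H: 5 × 424 = 2120
  Σ(formed) = 2935 kJ
ΔH = Σ(broken) − Σ(formed) = 2860 − 2935 = −75 kJ
For 5× the reaction as written: 5 × (−75) = −375 kJ

ΔH = −375 kJ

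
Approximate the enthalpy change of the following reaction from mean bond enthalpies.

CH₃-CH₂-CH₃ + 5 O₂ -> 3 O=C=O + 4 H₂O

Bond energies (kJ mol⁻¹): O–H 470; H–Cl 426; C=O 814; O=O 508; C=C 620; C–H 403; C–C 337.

ΔH ≈ −2206 kJ

Bonds broken (reactants):
  C–C: 2 × 337 = 674
  C–H: 8 × 403 = 3224
  O=O: 5 × 508 = 2540
  Σ(broken) = 6438 kJ
Bonds formed (products):
  C=O: 6 × 814 = 4884
  O–H: 8 × 470 = 3760
  Σ(formed) = 8644 kJ
ΔH = Σ(broken) − Σ(formed) = 6438 − 8644 = −2206 kJ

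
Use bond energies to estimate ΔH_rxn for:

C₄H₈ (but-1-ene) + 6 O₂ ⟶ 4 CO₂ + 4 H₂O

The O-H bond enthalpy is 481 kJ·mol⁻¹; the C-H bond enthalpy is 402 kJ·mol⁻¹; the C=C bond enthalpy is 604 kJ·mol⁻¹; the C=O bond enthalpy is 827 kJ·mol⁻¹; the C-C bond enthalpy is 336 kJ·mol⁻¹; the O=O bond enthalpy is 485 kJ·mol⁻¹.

ΔH ≈ −3062 kJ

Bonds broken (reactants):
  C-C: 2 × 336 = 672
  C-H: 8 × 402 = 3216
  C=C: 1 × 604 = 604
  O=O: 6 × 485 = 2910
  Σ(broken) = 7402 kJ
Bonds formed (products):
  C=O: 8 × 827 = 6616
  O-H: 8 × 481 = 3848
  Σ(formed) = 10464 kJ
ΔH = Σ(broken) − Σ(formed) = 7402 − 10464 = −3062 kJ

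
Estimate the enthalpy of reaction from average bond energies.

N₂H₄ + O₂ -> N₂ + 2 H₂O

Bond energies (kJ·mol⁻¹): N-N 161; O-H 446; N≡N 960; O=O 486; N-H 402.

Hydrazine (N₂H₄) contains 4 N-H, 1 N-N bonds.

ΔH ≈ −489 kJ

Bonds broken (reactants):
  N-H: 4 × 402 = 1608
  N-N: 1 × 161 = 161
  O=O: 1 × 486 = 486
  Σ(broken) = 2255 kJ
Bonds formed (products):
  N≡N: 1 × 960 = 960
  O-H: 4 × 446 = 1784
  Σ(formed) = 2744 kJ
ΔH = Σ(broken) − Σ(formed) = 2255 − 2744 = −489 kJ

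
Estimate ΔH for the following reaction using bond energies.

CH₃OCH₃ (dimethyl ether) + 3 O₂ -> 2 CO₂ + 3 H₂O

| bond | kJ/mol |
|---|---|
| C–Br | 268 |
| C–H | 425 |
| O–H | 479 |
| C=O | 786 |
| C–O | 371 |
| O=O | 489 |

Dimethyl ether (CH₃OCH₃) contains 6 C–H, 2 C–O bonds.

ΔH ≈ −1259 kJ

Bonds broken (reactants):
  C–H: 6 × 425 = 2550
  C–O: 2 × 371 = 742
  O=O: 3 × 489 = 1467
  Σ(broken) = 4759 kJ
Bonds formed (products):
  C=O: 4 × 786 = 3144
  O–H: 6 × 479 = 2874
  Σ(formed) = 6018 kJ
ΔH = Σ(broken) − Σ(formed) = 4759 − 6018 = −1259 kJ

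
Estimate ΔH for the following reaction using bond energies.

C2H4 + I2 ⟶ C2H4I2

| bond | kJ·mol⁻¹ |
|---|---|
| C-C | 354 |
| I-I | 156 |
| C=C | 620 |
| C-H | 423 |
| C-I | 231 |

ΔH ≈ −40 kJ

Bonds broken (reactants):
  C-H: 4 × 423 = 1692
  C=C: 1 × 620 = 620
  I-I: 1 × 156 = 156
  Σ(broken) = 2468 kJ
Bonds formed (products):
  C-C: 1 × 354 = 354
  C-H: 4 × 423 = 1692
  C-I: 2 × 231 = 462
  Σ(formed) = 2508 kJ
ΔH = Σ(broken) − Σ(formed) = 2468 − 2508 = −40 kJ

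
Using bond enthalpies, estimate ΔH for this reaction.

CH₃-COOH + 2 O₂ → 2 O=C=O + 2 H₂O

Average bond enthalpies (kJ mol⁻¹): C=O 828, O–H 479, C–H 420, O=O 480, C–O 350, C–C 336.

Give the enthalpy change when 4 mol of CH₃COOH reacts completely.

ΔH = −4060 kJ

Bonds broken (reactants):
  C–C: 1 × 336 = 336
  C–H: 3 × 420 = 1260
  C–O: 1 × 350 = 350
  C=O: 1 × 828 = 828
  O–H: 1 × 479 = 479
  O=O: 2 × 480 = 960
  Σ(broken) = 4213 kJ
Bonds formed (products):
  C=O: 4 × 828 = 3312
  O–H: 4 × 479 = 1916
  Σ(formed) = 5228 kJ
ΔH = Σ(broken) − Σ(formed) = 4213 − 5228 = −1015 kJ
For 4× the reaction as written: 4 × (−1015) = −4060 kJ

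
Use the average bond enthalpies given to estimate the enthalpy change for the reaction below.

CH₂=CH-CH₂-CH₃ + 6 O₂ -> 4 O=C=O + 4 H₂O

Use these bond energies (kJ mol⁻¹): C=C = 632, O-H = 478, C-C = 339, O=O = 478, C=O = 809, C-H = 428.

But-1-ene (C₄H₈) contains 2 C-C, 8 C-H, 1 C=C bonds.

ΔH ≈ −2694 kJ

Bonds broken (reactants):
  C-C: 2 × 339 = 678
  C-H: 8 × 428 = 3424
  C=C: 1 × 632 = 632
  O=O: 6 × 478 = 2868
  Σ(broken) = 7602 kJ
Bonds formed (products):
  C=O: 8 × 809 = 6472
  O-H: 8 × 478 = 3824
  Σ(formed) = 10296 kJ
ΔH = Σ(broken) − Σ(formed) = 7602 − 10296 = −2694 kJ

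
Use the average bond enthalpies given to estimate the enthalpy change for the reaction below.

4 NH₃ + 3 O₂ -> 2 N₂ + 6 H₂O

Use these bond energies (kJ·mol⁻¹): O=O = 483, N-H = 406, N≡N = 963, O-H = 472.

ΔH ≈ −1269 kJ

Bonds broken (reactants):
  N-H: 12 × 406 = 4872
  O=O: 3 × 483 = 1449
  Σ(broken) = 6321 kJ
Bonds formed (products):
  N≡N: 2 × 963 = 1926
  O-H: 12 × 472 = 5664
  Σ(formed) = 7590 kJ
ΔH = Σ(broken) − Σ(formed) = 6321 − 7590 = −1269 kJ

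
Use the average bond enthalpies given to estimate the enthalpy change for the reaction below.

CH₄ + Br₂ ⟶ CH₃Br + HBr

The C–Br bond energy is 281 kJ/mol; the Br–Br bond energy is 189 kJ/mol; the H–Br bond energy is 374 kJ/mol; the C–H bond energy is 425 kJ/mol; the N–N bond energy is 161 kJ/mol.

Bonds broken (reactants):
  Br–Br: 1 × 189 = 189
  C–H: 4 × 425 = 1700
  Σ(broken) = 1889 kJ
Bonds formed (products):
  C–Br: 1 × 281 = 281
  C–H: 3 × 425 = 1275
  H–Br: 1 × 374 = 374
  Σ(formed) = 1930 kJ
ΔH = Σ(broken) − Σ(formed) = 1889 − 1930 = −41 kJ

ΔH ≈ −41 kJ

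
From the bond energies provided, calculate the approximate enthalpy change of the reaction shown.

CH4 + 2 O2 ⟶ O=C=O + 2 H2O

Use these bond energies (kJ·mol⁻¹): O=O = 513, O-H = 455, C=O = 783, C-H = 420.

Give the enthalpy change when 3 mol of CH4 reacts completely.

ΔH = −2040 kJ

Bonds broken (reactants):
  C-H: 4 × 420 = 1680
  O=O: 2 × 513 = 1026
  Σ(broken) = 2706 kJ
Bonds formed (products):
  C=O: 2 × 783 = 1566
  O-H: 4 × 455 = 1820
  Σ(formed) = 3386 kJ
ΔH = Σ(broken) − Σ(formed) = 2706 − 3386 = −680 kJ
For 3× the reaction as written: 3 × (−680) = −2040 kJ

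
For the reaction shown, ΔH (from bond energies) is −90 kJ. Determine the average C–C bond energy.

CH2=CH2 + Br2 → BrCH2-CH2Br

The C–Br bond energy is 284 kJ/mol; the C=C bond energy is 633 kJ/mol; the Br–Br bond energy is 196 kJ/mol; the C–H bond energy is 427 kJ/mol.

D(C–C) ≈ 351 kJ/mol

Let D be the C–C bond energy.
Σ(broken) = 1×196 + 4×427 + 1×633 = 2537
Σ(formed) = 2×284 + 1×D + 4×427 = 2276 + D
ΔH = Σ(broken) − Σ(formed) = (2537) − (2276 + D) = +261 − D
Setting this equal to −90 kJ gives D = 351 kJ/mol.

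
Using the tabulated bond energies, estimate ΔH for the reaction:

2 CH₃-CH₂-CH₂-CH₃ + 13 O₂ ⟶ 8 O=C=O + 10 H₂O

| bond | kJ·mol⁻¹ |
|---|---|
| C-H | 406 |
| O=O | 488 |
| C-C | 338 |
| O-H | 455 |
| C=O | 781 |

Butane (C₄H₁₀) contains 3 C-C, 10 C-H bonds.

Bonds broken (reactants):
  C-C: 6 × 338 = 2028
  C-H: 20 × 406 = 8120
  O=O: 13 × 488 = 6344
  Σ(broken) = 16492 kJ
Bonds formed (products):
  C=O: 16 × 781 = 12496
  O-H: 20 × 455 = 9100
  Σ(formed) = 21596 kJ
ΔH = Σ(broken) − Σ(formed) = 16492 − 21596 = −5104 kJ

ΔH ≈ −5104 kJ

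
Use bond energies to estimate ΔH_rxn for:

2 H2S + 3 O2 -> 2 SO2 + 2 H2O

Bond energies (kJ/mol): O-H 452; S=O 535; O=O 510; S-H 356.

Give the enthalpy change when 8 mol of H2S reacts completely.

Bonds broken (reactants):
  O=O: 3 × 510 = 1530
  S-H: 4 × 356 = 1424
  Σ(broken) = 2954 kJ
Bonds formed (products):
  O-H: 4 × 452 = 1808
  S=O: 4 × 535 = 2140
  Σ(formed) = 3948 kJ
ΔH = Σ(broken) − Σ(formed) = 2954 − 3948 = −994 kJ
For 4× the reaction as written: 4 × (−994) = −3976 kJ

ΔH = −3976 kJ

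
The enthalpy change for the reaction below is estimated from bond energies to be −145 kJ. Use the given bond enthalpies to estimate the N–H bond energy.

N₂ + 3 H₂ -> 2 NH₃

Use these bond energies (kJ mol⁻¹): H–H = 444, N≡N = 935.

D(N–H) ≈ 402 kJ/mol

Let D be the N–H bond energy.
Σ(broken) = 3×444 + 1×935 = 2267
Σ(formed) = 6×D = 6D
ΔH = Σ(broken) − Σ(formed) = (2267) − (6D) = +2267 − 6D
Setting this equal to −145 kJ gives 6D = 2412, so D = 402 kJ/mol.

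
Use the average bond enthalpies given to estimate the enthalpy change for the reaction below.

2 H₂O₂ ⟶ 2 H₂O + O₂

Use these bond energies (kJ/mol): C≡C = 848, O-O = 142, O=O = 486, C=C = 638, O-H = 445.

ΔH ≈ −202 kJ

Bonds broken (reactants):
  O-H: 4 × 445 = 1780
  O-O: 2 × 142 = 284
  Σ(broken) = 2064 kJ
Bonds formed (products):
  O-H: 4 × 445 = 1780
  O=O: 1 × 486 = 486
  Σ(formed) = 2266 kJ
ΔH = Σ(broken) − Σ(formed) = 2064 − 2266 = −202 kJ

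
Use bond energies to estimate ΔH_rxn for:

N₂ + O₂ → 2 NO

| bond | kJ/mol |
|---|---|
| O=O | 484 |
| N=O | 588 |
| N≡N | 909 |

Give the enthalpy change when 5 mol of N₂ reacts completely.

Bonds broken (reactants):
  N≡N: 1 × 909 = 909
  O=O: 1 × 484 = 484
  Σ(broken) = 1393 kJ
Bonds formed (products):
  N=O: 2 × 588 = 1176
  Σ(formed) = 1176 kJ
ΔH = Σ(broken) − Σ(formed) = 1393 − 1176 = +217 kJ
For 5× the reaction as written: 5 × (+217) = +1085 kJ

ΔH = +1085 kJ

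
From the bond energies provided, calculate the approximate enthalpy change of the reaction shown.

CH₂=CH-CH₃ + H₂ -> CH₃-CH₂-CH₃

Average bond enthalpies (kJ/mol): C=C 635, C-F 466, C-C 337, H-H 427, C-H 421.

Bonds broken (reactants):
  C-C: 1 × 337 = 337
  C-H: 6 × 421 = 2526
  C=C: 1 × 635 = 635
  H-H: 1 × 427 = 427
  Σ(broken) = 3925 kJ
Bonds formed (products):
  C-C: 2 × 337 = 674
  C-H: 8 × 421 = 3368
  Σ(formed) = 4042 kJ
ΔH = Σ(broken) − Σ(formed) = 3925 − 4042 = −117 kJ

ΔH ≈ −117 kJ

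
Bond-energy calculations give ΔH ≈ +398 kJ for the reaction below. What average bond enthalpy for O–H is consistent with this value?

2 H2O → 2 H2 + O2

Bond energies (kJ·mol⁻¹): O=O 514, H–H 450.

D(O–H) ≈ 453 kJ/mol

Let D be the O–H bond energy.
Σ(broken) = 4×D = 4D
Σ(formed) = 2×450 + 1×514 = 1414
ΔH = Σ(broken) − Σ(formed) = (4D) − (1414) = −1414 + 4D
Setting this equal to +398 kJ gives 4D = 1812, so D = 453 kJ/mol.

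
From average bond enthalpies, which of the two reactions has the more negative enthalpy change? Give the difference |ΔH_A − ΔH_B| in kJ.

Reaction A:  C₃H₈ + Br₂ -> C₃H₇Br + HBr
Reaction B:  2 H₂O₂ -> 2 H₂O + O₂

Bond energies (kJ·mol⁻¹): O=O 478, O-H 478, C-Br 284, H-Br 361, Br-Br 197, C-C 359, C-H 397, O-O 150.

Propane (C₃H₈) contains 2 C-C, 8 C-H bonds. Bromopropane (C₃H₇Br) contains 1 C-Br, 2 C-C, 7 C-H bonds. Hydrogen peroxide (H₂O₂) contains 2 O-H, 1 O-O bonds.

Reaction A:
  Bonds broken (reactants):
    Br-Br: 1 × 197 = 197
    C-C: 2 × 359 = 718
    C-H: 8 × 397 = 3176
    Σ(broken) = 4091 kJ
  Bonds formed (products):
    C-Br: 1 × 284 = 284
    C-C: 2 × 359 = 718
    C-H: 7 × 397 = 2779
    H-Br: 1 × 361 = 361
    Σ(formed) = 4142 kJ
  ΔH_A = 4091 − 4142 = −51 kJ
Reaction B:
  Bonds broken (reactants):
    O-H: 4 × 478 = 1912
    O-O: 2 × 150 = 300
    Σ(broken) = 2212 kJ
  Bonds formed (products):
    O-H: 4 × 478 = 1912
    O=O: 1 × 478 = 478
    Σ(formed) = 2390 kJ
  ΔH_B = 2212 − 2390 = −178 kJ
ΔH_A − ΔH_B = +127 kJ, so reaction B has the more negative ΔH; |ΔH_A − ΔH_B| = 127 kJ.

Reaction B, by 127 kJ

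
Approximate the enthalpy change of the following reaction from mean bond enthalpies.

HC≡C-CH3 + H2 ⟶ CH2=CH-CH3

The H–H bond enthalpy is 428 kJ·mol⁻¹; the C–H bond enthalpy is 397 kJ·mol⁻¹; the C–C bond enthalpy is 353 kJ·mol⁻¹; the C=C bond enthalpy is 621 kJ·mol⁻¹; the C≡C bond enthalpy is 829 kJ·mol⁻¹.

Bonds broken (reactants):
  C≡C: 1 × 829 = 829
  C–C: 1 × 353 = 353
  C–H: 4 × 397 = 1588
  H–H: 1 × 428 = 428
  Σ(broken) = 3198 kJ
Bonds formed (products):
  C–C: 1 × 353 = 353
  C–H: 6 × 397 = 2382
  C=C: 1 × 621 = 621
  Σ(formed) = 3356 kJ
ΔH = Σ(broken) − Σ(formed) = 3198 − 3356 = −158 kJ

ΔH ≈ −158 kJ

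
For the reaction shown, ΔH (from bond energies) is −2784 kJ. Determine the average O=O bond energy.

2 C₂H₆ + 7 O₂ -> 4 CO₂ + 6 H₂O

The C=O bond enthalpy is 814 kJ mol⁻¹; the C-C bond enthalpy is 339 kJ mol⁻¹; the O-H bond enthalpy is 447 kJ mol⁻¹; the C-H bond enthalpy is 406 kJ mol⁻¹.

D(O=O) ≈ 506 kJ/mol

Let D be the O=O bond energy.
Σ(broken) = 2×339 + 12×406 + 7×D = 5550 + 7D
Σ(formed) = 8×814 + 12×447 = 11876
ΔH = Σ(broken) − Σ(formed) = (5550 + 7D) − (11876) = −6326 + 7D
Setting this equal to −2784 kJ gives 7D = 3542, so D = 506 kJ/mol.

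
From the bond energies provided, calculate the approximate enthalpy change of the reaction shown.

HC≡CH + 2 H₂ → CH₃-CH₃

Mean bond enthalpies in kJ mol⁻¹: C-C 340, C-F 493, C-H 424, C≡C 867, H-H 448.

Bonds broken (reactants):
  C≡C: 1 × 867 = 867
  C-H: 2 × 424 = 848
  H-H: 2 × 448 = 896
  Σ(broken) = 2611 kJ
Bonds formed (products):
  C-C: 1 × 340 = 340
  C-H: 6 × 424 = 2544
  Σ(formed) = 2884 kJ
ΔH = Σ(broken) − Σ(formed) = 2611 − 2884 = −273 kJ

ΔH ≈ −273 kJ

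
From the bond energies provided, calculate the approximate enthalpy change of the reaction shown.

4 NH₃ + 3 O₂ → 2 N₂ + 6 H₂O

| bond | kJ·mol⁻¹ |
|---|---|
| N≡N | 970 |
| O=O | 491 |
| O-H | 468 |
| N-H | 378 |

Bonds broken (reactants):
  N-H: 12 × 378 = 4536
  O=O: 3 × 491 = 1473
  Σ(broken) = 6009 kJ
Bonds formed (products):
  N≡N: 2 × 970 = 1940
  O-H: 12 × 468 = 5616
  Σ(formed) = 7556 kJ
ΔH = Σ(broken) − Σ(formed) = 6009 − 7556 = −1547 kJ

ΔH ≈ −1547 kJ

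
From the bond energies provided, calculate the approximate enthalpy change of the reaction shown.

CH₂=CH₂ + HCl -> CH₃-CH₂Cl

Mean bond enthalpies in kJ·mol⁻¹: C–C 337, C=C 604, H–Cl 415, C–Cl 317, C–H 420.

ΔH ≈ −55 kJ

Bonds broken (reactants):
  C–H: 4 × 420 = 1680
  C=C: 1 × 604 = 604
  H–Cl: 1 × 415 = 415
  Σ(broken) = 2699 kJ
Bonds formed (products):
  C–C: 1 × 337 = 337
  C–Cl: 1 × 317 = 317
  C–H: 5 × 420 = 2100
  Σ(formed) = 2754 kJ
ΔH = Σ(broken) − Σ(formed) = 2699 − 2754 = −55 kJ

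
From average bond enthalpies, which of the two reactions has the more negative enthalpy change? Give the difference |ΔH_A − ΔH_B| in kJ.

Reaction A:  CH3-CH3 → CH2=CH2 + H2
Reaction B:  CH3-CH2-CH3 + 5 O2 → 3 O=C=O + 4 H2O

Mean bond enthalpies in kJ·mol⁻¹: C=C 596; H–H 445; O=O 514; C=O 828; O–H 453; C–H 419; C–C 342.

Reaction A:
  Bonds broken (reactants):
    C–C: 1 × 342 = 342
    C–H: 6 × 419 = 2514
    Σ(broken) = 2856 kJ
  Bonds formed (products):
    C–H: 4 × 419 = 1676
    C=C: 1 × 596 = 596
    H–H: 1 × 445 = 445
    Σ(formed) = 2717 kJ
  ΔH_A = 2856 − 2717 = +139 kJ
Reaction B:
  Bonds broken (reactants):
    C–C: 2 × 342 = 684
    C–H: 8 × 419 = 3352
    O=O: 5 × 514 = 2570
    Σ(broken) = 6606 kJ
  Bonds formed (products):
    C=O: 6 × 828 = 4968
    O–H: 8 × 453 = 3624
    Σ(formed) = 8592 kJ
  ΔH_B = 6606 − 8592 = −1986 kJ
ΔH_A − ΔH_B = +2125 kJ, so reaction B has the more negative ΔH; |ΔH_A − ΔH_B| = 2125 kJ.

Reaction B, by 2125 kJ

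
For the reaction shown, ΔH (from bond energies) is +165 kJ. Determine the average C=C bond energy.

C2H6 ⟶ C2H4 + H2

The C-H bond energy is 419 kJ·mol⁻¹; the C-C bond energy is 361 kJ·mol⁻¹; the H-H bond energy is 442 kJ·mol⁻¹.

Let D be the C=C bond energy.
Σ(broken) = 1×361 + 6×419 = 2875
Σ(formed) = 4×419 + 1×D + 1×442 = 2118 + D
ΔH = Σ(broken) − Σ(formed) = (2875) − (2118 + D) = +757 − D
Setting this equal to +165 kJ gives D = 592 kJ/mol.

D(C=C) ≈ 592 kJ/mol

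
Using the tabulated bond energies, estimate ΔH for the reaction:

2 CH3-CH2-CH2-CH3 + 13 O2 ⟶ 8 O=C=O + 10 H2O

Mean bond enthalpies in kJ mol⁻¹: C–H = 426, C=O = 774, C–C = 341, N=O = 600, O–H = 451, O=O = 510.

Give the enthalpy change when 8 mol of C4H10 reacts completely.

ΔH = −16832 kJ

Bonds broken (reactants):
  C–C: 6 × 341 = 2046
  C–H: 20 × 426 = 8520
  O=O: 13 × 510 = 6630
  Σ(broken) = 17196 kJ
Bonds formed (products):
  C=O: 16 × 774 = 12384
  O–H: 20 × 451 = 9020
  Σ(formed) = 21404 kJ
ΔH = Σ(broken) − Σ(formed) = 17196 − 21404 = −4208 kJ
For 4× the reaction as written: 4 × (−4208) = −16832 kJ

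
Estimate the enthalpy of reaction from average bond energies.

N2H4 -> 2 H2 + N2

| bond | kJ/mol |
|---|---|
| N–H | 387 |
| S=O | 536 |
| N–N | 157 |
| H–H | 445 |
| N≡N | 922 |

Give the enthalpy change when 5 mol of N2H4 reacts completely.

ΔH = −535 kJ

Bonds broken (reactants):
  N–H: 4 × 387 = 1548
  N–N: 1 × 157 = 157
  Σ(broken) = 1705 kJ
Bonds formed (products):
  H–H: 2 × 445 = 890
  N≡N: 1 × 922 = 922
  Σ(formed) = 1812 kJ
ΔH = Σ(broken) − Σ(formed) = 1705 − 1812 = −107 kJ
For 5× the reaction as written: 5 × (−107) = −535 kJ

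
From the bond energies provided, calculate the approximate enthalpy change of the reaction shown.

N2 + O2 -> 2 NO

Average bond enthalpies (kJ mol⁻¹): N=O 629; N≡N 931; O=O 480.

ΔH ≈ +153 kJ

Bonds broken (reactants):
  N≡N: 1 × 931 = 931
  O=O: 1 × 480 = 480
  Σ(broken) = 1411 kJ
Bonds formed (products):
  N=O: 2 × 629 = 1258
  Σ(formed) = 1258 kJ
ΔH = Σ(broken) − Σ(formed) = 1411 − 1258 = +153 kJ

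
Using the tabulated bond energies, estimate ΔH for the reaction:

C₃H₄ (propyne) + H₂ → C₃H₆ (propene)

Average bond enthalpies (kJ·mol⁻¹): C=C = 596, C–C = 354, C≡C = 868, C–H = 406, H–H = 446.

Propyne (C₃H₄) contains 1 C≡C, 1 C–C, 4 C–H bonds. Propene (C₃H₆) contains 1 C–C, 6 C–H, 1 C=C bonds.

ΔH ≈ −94 kJ

Bonds broken (reactants):
  C≡C: 1 × 868 = 868
  C–C: 1 × 354 = 354
  C–H: 4 × 406 = 1624
  H–H: 1 × 446 = 446
  Σ(broken) = 3292 kJ
Bonds formed (products):
  C–C: 1 × 354 = 354
  C–H: 6 × 406 = 2436
  C=C: 1 × 596 = 596
  Σ(formed) = 3386 kJ
ΔH = Σ(broken) − Σ(formed) = 3292 − 3386 = −94 kJ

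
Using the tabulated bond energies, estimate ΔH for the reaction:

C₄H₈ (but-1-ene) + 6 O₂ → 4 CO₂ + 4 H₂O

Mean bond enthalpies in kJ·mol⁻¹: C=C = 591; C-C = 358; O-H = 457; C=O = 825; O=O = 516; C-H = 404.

ΔH ≈ −2621 kJ

Bonds broken (reactants):
  C-C: 2 × 358 = 716
  C-H: 8 × 404 = 3232
  C=C: 1 × 591 = 591
  O=O: 6 × 516 = 3096
  Σ(broken) = 7635 kJ
Bonds formed (products):
  C=O: 8 × 825 = 6600
  O-H: 8 × 457 = 3656
  Σ(formed) = 10256 kJ
ΔH = Σ(broken) − Σ(formed) = 7635 − 10256 = −2621 kJ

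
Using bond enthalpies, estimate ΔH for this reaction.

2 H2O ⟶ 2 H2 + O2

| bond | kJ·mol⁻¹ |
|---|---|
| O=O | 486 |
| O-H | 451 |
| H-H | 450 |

Bonds broken (reactants):
  O-H: 4 × 451 = 1804
  Σ(broken) = 1804 kJ
Bonds formed (products):
  H-H: 2 × 450 = 900
  O=O: 1 × 486 = 486
  Σ(formed) = 1386 kJ
ΔH = Σ(broken) − Σ(formed) = 1804 − 1386 = +418 kJ

ΔH ≈ +418 kJ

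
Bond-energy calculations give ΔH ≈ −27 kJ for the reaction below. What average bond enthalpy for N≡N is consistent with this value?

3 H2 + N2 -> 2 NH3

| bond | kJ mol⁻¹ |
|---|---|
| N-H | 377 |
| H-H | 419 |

Let D be the N≡N bond energy.
Σ(broken) = 3×419 + 1×D = 1257 + D
Σ(formed) = 6×377 = 2262
ΔH = Σ(broken) − Σ(formed) = (1257 + D) − (2262) = −1005 + D
Setting this equal to −27 kJ gives D = 978 kJ/mol.

D(N≡N) ≈ 978 kJ/mol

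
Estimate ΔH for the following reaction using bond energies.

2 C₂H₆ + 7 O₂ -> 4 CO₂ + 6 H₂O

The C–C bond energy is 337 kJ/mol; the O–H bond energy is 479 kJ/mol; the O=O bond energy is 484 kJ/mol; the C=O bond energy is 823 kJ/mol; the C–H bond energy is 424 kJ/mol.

Bonds broken (reactants):
  C–C: 2 × 337 = 674
  C–H: 12 × 424 = 5088
  O=O: 7 × 484 = 3388
  Σ(broken) = 9150 kJ
Bonds formed (products):
  C=O: 8 × 823 = 6584
  O–H: 12 × 479 = 5748
  Σ(formed) = 12332 kJ
ΔH = Σ(broken) − Σ(formed) = 9150 − 12332 = −3182 kJ

ΔH ≈ −3182 kJ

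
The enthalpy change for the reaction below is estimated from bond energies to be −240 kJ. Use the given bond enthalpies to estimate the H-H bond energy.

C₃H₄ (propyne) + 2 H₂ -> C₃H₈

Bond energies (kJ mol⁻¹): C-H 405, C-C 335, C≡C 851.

Let D be the H-H bond energy.
Σ(broken) = 1×851 + 1×335 + 4×405 + 2×D = 2806 + 2D
Σ(formed) = 2×335 + 8×405 = 3910
ΔH = Σ(broken) − Σ(formed) = (2806 + 2D) − (3910) = −1104 + 2D
Setting this equal to −240 kJ gives 2D = 864, so D = 432 kJ/mol.

D(H-H) ≈ 432 kJ/mol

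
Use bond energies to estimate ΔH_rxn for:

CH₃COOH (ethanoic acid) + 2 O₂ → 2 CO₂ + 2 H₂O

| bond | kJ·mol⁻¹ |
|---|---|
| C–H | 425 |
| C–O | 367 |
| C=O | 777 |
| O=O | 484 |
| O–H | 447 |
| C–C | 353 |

ΔH ≈ −709 kJ

Bonds broken (reactants):
  C–C: 1 × 353 = 353
  C–H: 3 × 425 = 1275
  C–O: 1 × 367 = 367
  C=O: 1 × 777 = 777
  O–H: 1 × 447 = 447
  O=O: 2 × 484 = 968
  Σ(broken) = 4187 kJ
Bonds formed (products):
  C=O: 4 × 777 = 3108
  O–H: 4 × 447 = 1788
  Σ(formed) = 4896 kJ
ΔH = Σ(broken) − Σ(formed) = 4187 − 4896 = −709 kJ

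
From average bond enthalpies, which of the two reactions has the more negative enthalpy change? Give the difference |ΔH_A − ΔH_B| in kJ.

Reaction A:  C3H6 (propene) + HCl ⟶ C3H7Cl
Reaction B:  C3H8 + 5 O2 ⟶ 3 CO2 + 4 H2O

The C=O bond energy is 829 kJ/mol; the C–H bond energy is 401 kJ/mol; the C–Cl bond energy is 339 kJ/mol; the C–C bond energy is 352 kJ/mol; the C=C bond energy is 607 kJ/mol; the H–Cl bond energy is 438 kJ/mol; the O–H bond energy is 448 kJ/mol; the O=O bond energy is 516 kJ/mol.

Reaction B, by 2019 kJ

Reaction A:
  Bonds broken (reactants):
    C–C: 1 × 352 = 352
    C–H: 6 × 401 = 2406
    C=C: 1 × 607 = 607
    H–Cl: 1 × 438 = 438
    Σ(broken) = 3803 kJ
  Bonds formed (products):
    C–C: 2 × 352 = 704
    C–Cl: 1 × 339 = 339
    C–H: 7 × 401 = 2807
    Σ(formed) = 3850 kJ
  ΔH_A = 3803 − 3850 = −47 kJ
Reaction B:
  Bonds broken (reactants):
    C–C: 2 × 352 = 704
    C–H: 8 × 401 = 3208
    O=O: 5 × 516 = 2580
    Σ(broken) = 6492 kJ
  Bonds formed (products):
    C=O: 6 × 829 = 4974
    O–H: 8 × 448 = 3584
    Σ(formed) = 8558 kJ
  ΔH_B = 6492 − 8558 = −2066 kJ
ΔH_A − ΔH_B = +2019 kJ, so reaction B has the more negative ΔH; |ΔH_A − ΔH_B| = 2019 kJ.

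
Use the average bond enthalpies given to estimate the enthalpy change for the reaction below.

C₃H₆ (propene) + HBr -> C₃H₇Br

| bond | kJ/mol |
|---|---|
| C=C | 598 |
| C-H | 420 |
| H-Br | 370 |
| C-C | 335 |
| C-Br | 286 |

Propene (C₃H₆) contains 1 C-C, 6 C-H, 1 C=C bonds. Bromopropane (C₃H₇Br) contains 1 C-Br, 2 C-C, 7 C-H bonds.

ΔH ≈ −73 kJ

Bonds broken (reactants):
  C-C: 1 × 335 = 335
  C-H: 6 × 420 = 2520
  C=C: 1 × 598 = 598
  H-Br: 1 × 370 = 370
  Σ(broken) = 3823 kJ
Bonds formed (products):
  C-Br: 1 × 286 = 286
  C-C: 2 × 335 = 670
  C-H: 7 × 420 = 2940
  Σ(formed) = 3896 kJ
ΔH = Σ(broken) − Σ(formed) = 3823 − 3896 = −73 kJ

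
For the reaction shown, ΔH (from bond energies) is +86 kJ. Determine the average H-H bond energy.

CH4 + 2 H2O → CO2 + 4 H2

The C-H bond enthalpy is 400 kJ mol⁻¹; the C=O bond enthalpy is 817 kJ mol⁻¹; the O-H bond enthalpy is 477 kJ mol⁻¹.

Let D be the H-H bond energy.
Σ(broken) = 4×400 + 4×477 = 3508
Σ(formed) = 2×817 + 4×D = 1634 + 4D
ΔH = Σ(broken) − Σ(formed) = (3508) − (1634 + 4D) = +1874 − 4D
Setting this equal to +86 kJ gives 4D = 1788, so D = 447 kJ/mol.

D(H-H) ≈ 447 kJ/mol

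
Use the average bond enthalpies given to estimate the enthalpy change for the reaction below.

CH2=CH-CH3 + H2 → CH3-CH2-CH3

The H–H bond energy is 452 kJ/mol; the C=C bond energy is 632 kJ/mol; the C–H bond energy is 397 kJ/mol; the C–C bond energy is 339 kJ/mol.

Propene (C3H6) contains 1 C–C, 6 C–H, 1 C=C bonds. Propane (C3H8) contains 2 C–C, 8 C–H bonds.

ΔH ≈ −49 kJ

Bonds broken (reactants):
  C–C: 1 × 339 = 339
  C–H: 6 × 397 = 2382
  C=C: 1 × 632 = 632
  H–H: 1 × 452 = 452
  Σ(broken) = 3805 kJ
Bonds formed (products):
  C–C: 2 × 339 = 678
  C–H: 8 × 397 = 3176
  Σ(formed) = 3854 kJ
ΔH = Σ(broken) − Σ(formed) = 3805 − 3854 = −49 kJ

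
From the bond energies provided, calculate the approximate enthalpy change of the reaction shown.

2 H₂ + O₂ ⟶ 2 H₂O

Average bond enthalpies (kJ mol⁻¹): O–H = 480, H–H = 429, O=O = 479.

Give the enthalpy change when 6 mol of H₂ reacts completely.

Bonds broken (reactants):
  H–H: 2 × 429 = 858
  O=O: 1 × 479 = 479
  Σ(broken) = 1337 kJ
Bonds formed (products):
  O–H: 4 × 480 = 1920
  Σ(formed) = 1920 kJ
ΔH = Σ(broken) − Σ(formed) = 1337 − 1920 = −583 kJ
For 3× the reaction as written: 3 × (−583) = −1749 kJ

ΔH = −1749 kJ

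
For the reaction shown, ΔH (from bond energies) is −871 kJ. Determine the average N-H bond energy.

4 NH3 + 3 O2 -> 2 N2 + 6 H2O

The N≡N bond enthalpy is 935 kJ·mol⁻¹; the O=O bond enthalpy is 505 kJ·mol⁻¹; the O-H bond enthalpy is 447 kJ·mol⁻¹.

Let D be the N-H bond energy.
Σ(broken) = 12×D + 3×505 = 1515 + 12D
Σ(formed) = 2×935 + 12×447 = 7234
ΔH = Σ(broken) − Σ(formed) = (1515 + 12D) − (7234) = −5719 + 12D
Setting this equal to −871 kJ gives 12D = 4848, so D = 404 kJ/mol.

D(N-H) ≈ 404 kJ/mol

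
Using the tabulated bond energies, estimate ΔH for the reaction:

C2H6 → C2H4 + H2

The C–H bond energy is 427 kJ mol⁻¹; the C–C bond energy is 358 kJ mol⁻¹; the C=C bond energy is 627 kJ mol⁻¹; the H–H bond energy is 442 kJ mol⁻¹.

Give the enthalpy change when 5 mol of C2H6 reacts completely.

Bonds broken (reactants):
  C–C: 1 × 358 = 358
  C–H: 6 × 427 = 2562
  Σ(broken) = 2920 kJ
Bonds formed (products):
  C–H: 4 × 427 = 1708
  C=C: 1 × 627 = 627
  H–H: 1 × 442 = 442
  Σ(formed) = 2777 kJ
ΔH = Σ(broken) − Σ(formed) = 2920 − 2777 = +143 kJ
For 5× the reaction as written: 5 × (+143) = +715 kJ

ΔH = +715 kJ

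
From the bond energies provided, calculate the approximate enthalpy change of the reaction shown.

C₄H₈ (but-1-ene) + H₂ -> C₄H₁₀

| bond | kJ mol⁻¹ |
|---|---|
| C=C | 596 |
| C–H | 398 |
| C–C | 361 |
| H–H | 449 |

Bonds broken (reactants):
  C–C: 2 × 361 = 722
  C–H: 8 × 398 = 3184
  C=C: 1 × 596 = 596
  H–H: 1 × 449 = 449
  Σ(broken) = 4951 kJ
Bonds formed (products):
  C–C: 3 × 361 = 1083
  C–H: 10 × 398 = 3980
  Σ(formed) = 5063 kJ
ΔH = Σ(broken) − Σ(formed) = 4951 − 5063 = −112 kJ

ΔH ≈ −112 kJ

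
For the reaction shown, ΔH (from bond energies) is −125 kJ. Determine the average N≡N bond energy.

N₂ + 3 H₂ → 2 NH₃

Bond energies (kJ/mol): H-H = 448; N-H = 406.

Let D be the N≡N bond energy.
Σ(broken) = 3×448 + 1×D = 1344 + D
Σ(formed) = 6×406 = 2436
ΔH = Σ(broken) − Σ(formed) = (1344 + D) − (2436) = −1092 + D
Setting this equal to −125 kJ gives D = 967 kJ/mol.

D(N≡N) ≈ 967 kJ/mol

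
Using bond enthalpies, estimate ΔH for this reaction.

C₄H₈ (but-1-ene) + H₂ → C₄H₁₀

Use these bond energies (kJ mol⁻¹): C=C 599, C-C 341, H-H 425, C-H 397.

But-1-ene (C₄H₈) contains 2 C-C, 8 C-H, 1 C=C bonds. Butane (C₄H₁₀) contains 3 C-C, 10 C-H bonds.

ΔH ≈ −111 kJ

Bonds broken (reactants):
  C-C: 2 × 341 = 682
  C-H: 8 × 397 = 3176
  C=C: 1 × 599 = 599
  H-H: 1 × 425 = 425
  Σ(broken) = 4882 kJ
Bonds formed (products):
  C-C: 3 × 341 = 1023
  C-H: 10 × 397 = 3970
  Σ(formed) = 4993 kJ
ΔH = Σ(broken) − Σ(formed) = 4882 − 4993 = −111 kJ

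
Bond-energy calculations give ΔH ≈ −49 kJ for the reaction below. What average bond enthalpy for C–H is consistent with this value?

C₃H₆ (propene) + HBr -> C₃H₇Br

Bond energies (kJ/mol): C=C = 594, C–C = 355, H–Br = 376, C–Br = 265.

Let D be the C–H bond energy.
Σ(broken) = 1×355 + 6×D + 1×594 + 1×376 = 1325 + 6D
Σ(formed) = 1×265 + 2×355 + 7×D = 975 + 7D
ΔH = Σ(broken) − Σ(formed) = (1325 + 6D) − (975 + 7D) = +350 − D
Setting this equal to −49 kJ gives D = 399 kJ/mol.

D(C–H) ≈ 399 kJ/mol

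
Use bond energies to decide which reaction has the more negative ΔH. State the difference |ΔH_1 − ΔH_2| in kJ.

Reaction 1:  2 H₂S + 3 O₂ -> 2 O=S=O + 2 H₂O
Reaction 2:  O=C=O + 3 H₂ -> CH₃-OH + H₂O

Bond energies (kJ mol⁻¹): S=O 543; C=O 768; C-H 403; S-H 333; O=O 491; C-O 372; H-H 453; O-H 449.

Reaction 1, by 1130 kJ

Reaction 1:
  Bonds broken (reactants):
    O=O: 3 × 491 = 1473
    S-H: 4 × 333 = 1332
    Σ(broken) = 2805 kJ
  Bonds formed (products):
    O-H: 4 × 449 = 1796
    S=O: 4 × 543 = 2172
    Σ(formed) = 3968 kJ
  ΔH_1 = 2805 − 3968 = −1163 kJ
Reaction 2:
  Bonds broken (reactants):
    C=O: 2 × 768 = 1536
    H-H: 3 × 453 = 1359
    Σ(broken) = 2895 kJ
  Bonds formed (products):
    C-H: 3 × 403 = 1209
    C-O: 1 × 372 = 372
    O-H: 3 × 449 = 1347
    Σ(formed) = 2928 kJ
  ΔH_2 = 2895 − 2928 = −33 kJ
ΔH_1 − ΔH_2 = −1130 kJ, so reaction 1 has the more negative ΔH; |ΔH_1 − ΔH_2| = 1130 kJ.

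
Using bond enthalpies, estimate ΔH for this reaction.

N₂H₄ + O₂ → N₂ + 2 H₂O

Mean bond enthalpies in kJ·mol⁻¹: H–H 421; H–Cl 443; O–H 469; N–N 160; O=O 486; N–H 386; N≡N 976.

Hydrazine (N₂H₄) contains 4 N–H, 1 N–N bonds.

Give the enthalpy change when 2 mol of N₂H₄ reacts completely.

ΔH = −1324 kJ

Bonds broken (reactants):
  N–H: 4 × 386 = 1544
  N–N: 1 × 160 = 160
  O=O: 1 × 486 = 486
  Σ(broken) = 2190 kJ
Bonds formed (products):
  N≡N: 1 × 976 = 976
  O–H: 4 × 469 = 1876
  Σ(formed) = 2852 kJ
ΔH = Σ(broken) − Σ(formed) = 2190 − 2852 = −662 kJ
For 2× the reaction as written: 2 × (−662) = −1324 kJ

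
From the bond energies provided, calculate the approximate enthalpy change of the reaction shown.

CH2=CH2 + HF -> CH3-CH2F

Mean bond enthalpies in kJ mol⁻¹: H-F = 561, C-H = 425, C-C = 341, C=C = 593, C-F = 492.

ΔH ≈ −104 kJ

Bonds broken (reactants):
  C-H: 4 × 425 = 1700
  C=C: 1 × 593 = 593
  H-F: 1 × 561 = 561
  Σ(broken) = 2854 kJ
Bonds formed (products):
  C-C: 1 × 341 = 341
  C-F: 1 × 492 = 492
  C-H: 5 × 425 = 2125
  Σ(formed) = 2958 kJ
ΔH = Σ(broken) − Σ(formed) = 2854 − 2958 = −104 kJ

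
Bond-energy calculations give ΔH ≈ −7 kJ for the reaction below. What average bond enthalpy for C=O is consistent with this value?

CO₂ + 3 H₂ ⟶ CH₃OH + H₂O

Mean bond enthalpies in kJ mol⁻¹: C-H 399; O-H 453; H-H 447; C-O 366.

D(C=O) ≈ 787 kJ/mol

Let D be the C=O bond energy.
Σ(broken) = 2×D + 3×447 = 1341 + 2D
Σ(formed) = 3×399 + 1×366 + 3×453 = 2922
ΔH = Σ(broken) − Σ(formed) = (1341 + 2D) − (2922) = −1581 + 2D
Setting this equal to −7 kJ gives 2D = 1574, so D = 787 kJ/mol.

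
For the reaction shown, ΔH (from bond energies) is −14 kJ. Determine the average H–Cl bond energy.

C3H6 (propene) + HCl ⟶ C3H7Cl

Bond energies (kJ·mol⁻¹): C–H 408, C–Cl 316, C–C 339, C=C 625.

Let D be the H–Cl bond energy.
Σ(broken) = 1×339 + 6×408 + 1×625 + 1×D = 3412 + D
Σ(formed) = 2×339 + 1×316 + 7×408 = 3850
ΔH = Σ(broken) − Σ(formed) = (3412 + D) − (3850) = −438 + D
Setting this equal to −14 kJ gives D = 424 kJ/mol.

D(H–Cl) ≈ 424 kJ/mol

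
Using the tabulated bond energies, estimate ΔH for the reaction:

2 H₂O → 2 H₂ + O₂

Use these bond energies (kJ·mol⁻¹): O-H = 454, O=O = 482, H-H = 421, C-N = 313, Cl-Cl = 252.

ΔH ≈ +492 kJ

Bonds broken (reactants):
  O-H: 4 × 454 = 1816
  Σ(broken) = 1816 kJ
Bonds formed (products):
  H-H: 2 × 421 = 842
  O=O: 1 × 482 = 482
  Σ(formed) = 1324 kJ
ΔH = Σ(broken) − Σ(formed) = 1816 − 1324 = +492 kJ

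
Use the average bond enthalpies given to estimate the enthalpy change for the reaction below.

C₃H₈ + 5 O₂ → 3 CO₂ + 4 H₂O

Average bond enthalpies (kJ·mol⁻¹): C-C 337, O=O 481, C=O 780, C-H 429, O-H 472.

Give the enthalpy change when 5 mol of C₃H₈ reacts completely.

ΔH = −9725 kJ

Bonds broken (reactants):
  C-C: 2 × 337 = 674
  C-H: 8 × 429 = 3432
  O=O: 5 × 481 = 2405
  Σ(broken) = 6511 kJ
Bonds formed (products):
  C=O: 6 × 780 = 4680
  O-H: 8 × 472 = 3776
  Σ(formed) = 8456 kJ
ΔH = Σ(broken) − Σ(formed) = 6511 − 8456 = −1945 kJ
For 5× the reaction as written: 5 × (−1945) = −9725 kJ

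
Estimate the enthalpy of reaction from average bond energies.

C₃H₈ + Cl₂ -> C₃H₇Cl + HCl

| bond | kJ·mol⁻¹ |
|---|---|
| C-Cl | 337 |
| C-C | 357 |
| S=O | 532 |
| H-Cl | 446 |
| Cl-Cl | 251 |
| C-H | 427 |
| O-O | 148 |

ΔH ≈ −105 kJ

Bonds broken (reactants):
  C-C: 2 × 357 = 714
  C-H: 8 × 427 = 3416
  Cl-Cl: 1 × 251 = 251
  Σ(broken) = 4381 kJ
Bonds formed (products):
  C-C: 2 × 357 = 714
  C-Cl: 1 × 337 = 337
  C-H: 7 × 427 = 2989
  H-Cl: 1 × 446 = 446
  Σ(formed) = 4486 kJ
ΔH = Σ(broken) − Σ(formed) = 4381 − 4486 = −105 kJ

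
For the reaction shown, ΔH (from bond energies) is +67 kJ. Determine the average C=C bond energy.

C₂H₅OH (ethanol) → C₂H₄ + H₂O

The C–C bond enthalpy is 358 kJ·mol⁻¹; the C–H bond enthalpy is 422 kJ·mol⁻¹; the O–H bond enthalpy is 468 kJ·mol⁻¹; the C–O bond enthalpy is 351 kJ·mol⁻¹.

D(C=C) ≈ 596 kJ/mol

Let D be the C=C bond energy.
Σ(broken) = 1×358 + 5×422 + 1×351 + 1×468 = 3287
Σ(formed) = 4×422 + 1×D + 2×468 = 2624 + D
ΔH = Σ(broken) − Σ(formed) = (3287) − (2624 + D) = +663 − D
Setting this equal to +67 kJ gives D = 596 kJ/mol.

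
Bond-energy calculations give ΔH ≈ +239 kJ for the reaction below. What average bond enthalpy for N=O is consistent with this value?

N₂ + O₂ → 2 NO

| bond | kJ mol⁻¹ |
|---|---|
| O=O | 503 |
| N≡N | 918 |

D(N=O) ≈ 591 kJ/mol

Let D be the N=O bond energy.
Σ(broken) = 1×918 + 1×503 = 1421
Σ(formed) = 2×D = 2D
ΔH = Σ(broken) − Σ(formed) = (1421) − (2D) = +1421 − 2D
Setting this equal to +239 kJ gives 2D = 1182, so D = 591 kJ/mol.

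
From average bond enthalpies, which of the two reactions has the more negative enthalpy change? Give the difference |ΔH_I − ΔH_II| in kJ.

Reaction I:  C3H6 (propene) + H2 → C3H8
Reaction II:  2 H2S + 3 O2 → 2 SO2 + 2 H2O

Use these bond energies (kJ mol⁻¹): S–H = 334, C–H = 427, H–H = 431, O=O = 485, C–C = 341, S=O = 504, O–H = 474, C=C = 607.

Reaction I:
  Bonds broken (reactants):
    C–C: 1 × 341 = 341
    C–H: 6 × 427 = 2562
    C=C: 1 × 607 = 607
    H–H: 1 × 431 = 431
    Σ(broken) = 3941 kJ
  Bonds formed (products):
    C–C: 2 × 341 = 682
    C–H: 8 × 427 = 3416
    Σ(formed) = 4098 kJ
  ΔH_I = 3941 − 4098 = −157 kJ
Reaction II:
  Bonds broken (reactants):
    O=O: 3 × 485 = 1455
    S–H: 4 × 334 = 1336
    Σ(broken) = 2791 kJ
  Bonds formed (products):
    O–H: 4 × 474 = 1896
    S=O: 4 × 504 = 2016
    Σ(formed) = 3912 kJ
  ΔH_II = 2791 − 3912 = −1121 kJ
ΔH_I − ΔH_II = +964 kJ, so reaction II has the more negative ΔH; |ΔH_I − ΔH_II| = 964 kJ.

Reaction II, by 964 kJ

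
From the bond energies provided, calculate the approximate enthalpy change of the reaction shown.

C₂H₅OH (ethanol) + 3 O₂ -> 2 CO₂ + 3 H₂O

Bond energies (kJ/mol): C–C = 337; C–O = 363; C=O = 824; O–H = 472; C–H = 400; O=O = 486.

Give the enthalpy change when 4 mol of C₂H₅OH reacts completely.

ΔH = −5992 kJ

Bonds broken (reactants):
  C–C: 1 × 337 = 337
  C–H: 5 × 400 = 2000
  C–O: 1 × 363 = 363
  O–H: 1 × 472 = 472
  O=O: 3 × 486 = 1458
  Σ(broken) = 4630 kJ
Bonds formed (products):
  C=O: 4 × 824 = 3296
  O–H: 6 × 472 = 2832
  Σ(formed) = 6128 kJ
ΔH = Σ(broken) − Σ(formed) = 4630 − 6128 = −1498 kJ
For 4× the reaction as written: 4 × (−1498) = −5992 kJ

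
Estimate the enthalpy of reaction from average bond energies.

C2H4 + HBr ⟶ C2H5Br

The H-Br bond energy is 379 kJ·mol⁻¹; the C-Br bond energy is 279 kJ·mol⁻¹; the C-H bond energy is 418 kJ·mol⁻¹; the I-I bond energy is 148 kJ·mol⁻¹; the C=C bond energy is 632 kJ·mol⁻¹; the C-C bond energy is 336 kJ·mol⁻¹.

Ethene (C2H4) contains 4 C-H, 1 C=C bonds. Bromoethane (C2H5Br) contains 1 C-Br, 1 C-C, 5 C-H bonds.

Bonds broken (reactants):
  C-H: 4 × 418 = 1672
  C=C: 1 × 632 = 632
  H-Br: 1 × 379 = 379
  Σ(broken) = 2683 kJ
Bonds formed (products):
  C-Br: 1 × 279 = 279
  C-C: 1 × 336 = 336
  C-H: 5 × 418 = 2090
  Σ(formed) = 2705 kJ
ΔH = Σ(broken) − Σ(formed) = 2683 − 2705 = −22 kJ

ΔH ≈ −22 kJ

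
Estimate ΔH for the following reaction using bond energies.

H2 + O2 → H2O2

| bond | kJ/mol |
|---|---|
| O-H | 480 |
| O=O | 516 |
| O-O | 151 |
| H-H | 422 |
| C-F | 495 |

ΔH ≈ −173 kJ

Bonds broken (reactants):
  H-H: 1 × 422 = 422
  O=O: 1 × 516 = 516
  Σ(broken) = 938 kJ
Bonds formed (products):
  O-H: 2 × 480 = 960
  O-O: 1 × 151 = 151
  Σ(formed) = 1111 kJ
ΔH = Σ(broken) − Σ(formed) = 938 − 1111 = −173 kJ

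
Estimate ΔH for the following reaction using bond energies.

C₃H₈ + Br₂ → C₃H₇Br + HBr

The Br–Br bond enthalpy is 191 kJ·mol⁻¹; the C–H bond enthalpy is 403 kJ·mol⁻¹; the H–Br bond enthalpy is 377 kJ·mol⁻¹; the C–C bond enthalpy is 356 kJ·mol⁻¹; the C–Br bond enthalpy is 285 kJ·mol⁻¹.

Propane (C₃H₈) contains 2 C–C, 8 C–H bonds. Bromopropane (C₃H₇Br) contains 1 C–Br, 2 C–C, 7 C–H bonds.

Bonds broken (reactants):
  Br–Br: 1 × 191 = 191
  C–C: 2 × 356 = 712
  C–H: 8 × 403 = 3224
  Σ(broken) = 4127 kJ
Bonds formed (products):
  C–Br: 1 × 285 = 285
  C–C: 2 × 356 = 712
  C–H: 7 × 403 = 2821
  H–Br: 1 × 377 = 377
  Σ(formed) = 4195 kJ
ΔH = Σ(broken) − Σ(formed) = 4127 − 4195 = −68 kJ

ΔH ≈ −68 kJ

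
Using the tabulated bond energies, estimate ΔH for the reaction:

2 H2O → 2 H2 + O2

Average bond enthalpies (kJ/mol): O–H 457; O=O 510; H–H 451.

Bonds broken (reactants):
  O–H: 4 × 457 = 1828
  Σ(broken) = 1828 kJ
Bonds formed (products):
  H–H: 2 × 451 = 902
  O=O: 1 × 510 = 510
  Σ(formed) = 1412 kJ
ΔH = Σ(broken) − Σ(formed) = 1828 − 1412 = +416 kJ

ΔH ≈ +416 kJ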